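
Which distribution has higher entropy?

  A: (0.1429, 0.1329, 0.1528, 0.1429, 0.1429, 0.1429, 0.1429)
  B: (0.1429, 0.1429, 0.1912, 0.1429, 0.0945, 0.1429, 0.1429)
A

Both distributions are close to uniform, making this a harder comparison.

H(A) = 2.8064 bits
H(B) = 2.7833 bits

The distribution closer to uniform has higher entropy.
Answer: A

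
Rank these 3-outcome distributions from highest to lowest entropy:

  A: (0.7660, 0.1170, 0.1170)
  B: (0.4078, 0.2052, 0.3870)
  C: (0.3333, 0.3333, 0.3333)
C > B > A

Key insight: Entropy is maximized by uniform distributions and minimized by concentrated distributions.

- Uniform distributions have maximum entropy log₂(3) = 1.5850 bits
- The more "peaked" or concentrated a distribution, the lower its entropy

Entropies:
  H(A) = 1.0189 bits
  H(B) = 1.5266 bits
  H(C) = 1.5850 bits

Ranking: C > B > A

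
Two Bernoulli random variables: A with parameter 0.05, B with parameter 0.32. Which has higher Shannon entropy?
B

For binary distributions, entropy is maximized at p=0.5 and decreases as p moves toward 0 or 1.

H(A) = H(0.05) = 0.2864 bits
H(B) = H(0.32) = 0.9044 bits

Distribution B (p=0.32) is closer to uniform (p=0.5), so it has higher entropy.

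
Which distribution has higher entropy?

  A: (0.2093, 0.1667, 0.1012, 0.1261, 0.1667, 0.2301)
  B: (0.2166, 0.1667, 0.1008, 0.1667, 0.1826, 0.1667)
B

Both distributions are close to uniform, making this a harder comparison.

H(A) = 2.5328 bits
H(B) = 2.5522 bits

The distribution closer to uniform has higher entropy.
Answer: B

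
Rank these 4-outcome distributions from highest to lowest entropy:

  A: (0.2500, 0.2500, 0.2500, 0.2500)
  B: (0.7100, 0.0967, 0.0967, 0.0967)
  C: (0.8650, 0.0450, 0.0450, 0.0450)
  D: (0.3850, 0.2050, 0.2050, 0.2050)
A > D > B > C

Key insight: Entropy is maximized by uniform distributions and minimized by concentrated distributions.

Entropies:
  H(A) = 2.0000 bits
  H(B) = 1.3284 bits
  H(C) = 0.7850 bits
  H(D) = 1.9362 bits

Ranking: A > D > B > C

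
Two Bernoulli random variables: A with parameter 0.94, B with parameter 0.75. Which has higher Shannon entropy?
B

For binary distributions, entropy is maximized at p=0.5 and decreases as p moves toward 0 or 1.

H(A) = H(0.94) = 0.3274 bits
H(B) = H(0.75) = 0.8113 bits

Distribution B (p=0.75) is closer to uniform (p=0.5), so it has higher entropy.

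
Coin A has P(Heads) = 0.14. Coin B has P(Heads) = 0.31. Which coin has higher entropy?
B

For binary distributions, entropy is maximized at p=0.5 and decreases as p moves toward 0 or 1.

H(A) = H(0.14) = 0.5842 bits
H(B) = H(0.31) = 0.8932 bits

Distribution B (p=0.31) is closer to uniform (p=0.5), so it has higher entropy.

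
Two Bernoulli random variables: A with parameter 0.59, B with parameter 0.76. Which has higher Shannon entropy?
A

For binary distributions, entropy is maximized at p=0.5 and decreases as p moves toward 0 or 1.

H(A) = H(0.59) = 0.9765 bits
H(B) = H(0.76) = 0.7950 bits

Distribution A (p=0.59) is closer to uniform (p=0.5), so it has higher entropy.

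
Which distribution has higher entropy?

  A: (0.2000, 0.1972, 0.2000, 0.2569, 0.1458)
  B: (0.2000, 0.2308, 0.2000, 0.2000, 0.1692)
B

Both distributions are close to uniform, making this a harder comparison.

H(A) = 2.2995 bits
H(B) = 2.3151 bits

The distribution closer to uniform has higher entropy.
Answer: B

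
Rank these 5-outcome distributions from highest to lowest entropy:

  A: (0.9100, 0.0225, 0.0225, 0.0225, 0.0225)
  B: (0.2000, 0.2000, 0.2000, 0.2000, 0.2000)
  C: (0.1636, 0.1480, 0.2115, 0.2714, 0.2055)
B > C > A

Key insight: Entropy is maximized by uniform distributions and minimized by concentrated distributions.

- Uniform distributions have maximum entropy log₂(5) = 2.3219 bits
- The more "peaked" or concentrated a distribution, the lower its entropy

Entropies:
  H(A) = 0.6165 bits
  H(B) = 2.3219 bits
  H(C) = 2.2890 bits

Ranking: B > C > A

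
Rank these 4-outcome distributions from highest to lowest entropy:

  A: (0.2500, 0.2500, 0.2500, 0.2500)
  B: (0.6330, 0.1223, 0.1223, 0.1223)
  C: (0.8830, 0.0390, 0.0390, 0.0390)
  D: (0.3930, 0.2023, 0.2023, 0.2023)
A > D > B > C

Key insight: Entropy is maximized by uniform distributions and minimized by concentrated distributions.

Entropies:
  H(A) = 2.0000 bits
  H(B) = 1.5300 bits
  H(C) = 0.7061 bits
  H(D) = 1.9288 bits

Ranking: A > D > B > C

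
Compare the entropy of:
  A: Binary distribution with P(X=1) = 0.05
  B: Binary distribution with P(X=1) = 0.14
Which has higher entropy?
B

For binary distributions, entropy is maximized at p=0.5 and decreases as p moves toward 0 or 1.

H(A) = H(0.05) = 0.2864 bits
H(B) = H(0.14) = 0.5842 bits

Distribution B (p=0.14) is closer to uniform (p=0.5), so it has higher entropy.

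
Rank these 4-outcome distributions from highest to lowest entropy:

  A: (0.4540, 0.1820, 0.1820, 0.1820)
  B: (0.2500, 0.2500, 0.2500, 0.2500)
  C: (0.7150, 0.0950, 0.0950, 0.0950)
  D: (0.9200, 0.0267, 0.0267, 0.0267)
B > A > C > D

Key insight: Entropy is maximized by uniform distributions and minimized by concentrated distributions.

Entropies:
  H(A) = 1.8593 bits
  H(B) = 2.0000 bits
  H(C) = 1.3139 bits
  H(D) = 0.5290 bits

Ranking: B > A > C > D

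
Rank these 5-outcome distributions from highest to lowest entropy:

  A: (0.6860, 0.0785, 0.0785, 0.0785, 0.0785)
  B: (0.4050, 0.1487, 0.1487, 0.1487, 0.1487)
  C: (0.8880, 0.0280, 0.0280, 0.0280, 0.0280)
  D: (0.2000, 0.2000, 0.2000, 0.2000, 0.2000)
D > B > A > C

Key insight: Entropy is maximized by uniform distributions and minimized by concentrated distributions.

Entropies:
  H(A) = 1.5257 bits
  H(B) = 2.1638 bits
  H(C) = 0.7299 bits
  H(D) = 2.3219 bits

Ranking: D > B > A > C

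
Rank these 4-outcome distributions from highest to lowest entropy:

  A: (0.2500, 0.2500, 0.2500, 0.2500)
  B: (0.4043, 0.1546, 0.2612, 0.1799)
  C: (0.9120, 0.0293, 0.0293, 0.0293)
A > B > C

Key insight: Entropy is maximized by uniform distributions and minimized by concentrated distributions.

- Uniform distributions have maximum entropy log₂(4) = 2.0000 bits
- The more "peaked" or concentrated a distribution, the lower its entropy

Entropies:
  H(A) = 2.0000 bits
  H(B) = 1.8957 bits
  H(C) = 0.5692 bits

Ranking: A > B > C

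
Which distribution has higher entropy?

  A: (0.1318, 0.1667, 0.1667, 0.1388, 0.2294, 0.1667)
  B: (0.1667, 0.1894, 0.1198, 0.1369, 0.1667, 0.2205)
A

Both distributions are close to uniform, making this a harder comparison.

H(A) = 2.5605 bits
H(B) = 2.5568 bits

The distribution closer to uniform has higher entropy.
Answer: A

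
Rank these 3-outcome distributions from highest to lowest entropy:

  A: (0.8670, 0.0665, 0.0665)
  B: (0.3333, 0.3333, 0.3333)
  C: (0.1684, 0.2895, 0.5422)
B > C > A

Key insight: Entropy is maximized by uniform distributions and minimized by concentrated distributions.

- Uniform distributions have maximum entropy log₂(3) = 1.5850 bits
- The more "peaked" or concentrated a distribution, the lower its entropy

Entropies:
  H(A) = 0.6986 bits
  H(B) = 1.5850 bits
  H(C) = 1.4293 bits

Ranking: B > C > A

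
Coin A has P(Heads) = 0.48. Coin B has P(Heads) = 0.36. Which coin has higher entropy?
A

For binary distributions, entropy is maximized at p=0.5 and decreases as p moves toward 0 or 1.

H(A) = H(0.48) = 0.9988 bits
H(B) = H(0.36) = 0.9427 bits

Distribution A (p=0.48) is closer to uniform (p=0.5), so it has higher entropy.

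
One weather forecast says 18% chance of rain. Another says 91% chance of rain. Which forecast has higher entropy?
18% forecast

Treat each forecast as a Bernoulli distribution. Binary entropy is maximized at p=0.5 and falls off symmetrically toward 0 or 1. The 18% forecast is closer to 50%, so it is more uncertain. H(18%) ≈ 0.680 bits, H(91%) ≈ 0.436 bits.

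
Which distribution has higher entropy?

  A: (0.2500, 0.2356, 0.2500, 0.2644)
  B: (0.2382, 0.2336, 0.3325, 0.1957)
A

Both distributions are close to uniform, making this a harder comparison.

H(A) = 1.9988 bits
H(B) = 1.9718 bits

The distribution closer to uniform has higher entropy.
Answer: A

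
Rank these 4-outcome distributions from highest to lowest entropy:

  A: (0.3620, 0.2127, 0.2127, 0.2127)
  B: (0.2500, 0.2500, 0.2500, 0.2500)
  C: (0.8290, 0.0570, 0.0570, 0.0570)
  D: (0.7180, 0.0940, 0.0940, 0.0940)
B > A > D > C

Key insight: Entropy is maximized by uniform distributions and minimized by concentrated distributions.

Entropies:
  H(A) = 1.9555 bits
  H(B) = 2.0000 bits
  H(C) = 0.9310 bits
  H(D) = 1.3051 bits

Ranking: B > A > D > C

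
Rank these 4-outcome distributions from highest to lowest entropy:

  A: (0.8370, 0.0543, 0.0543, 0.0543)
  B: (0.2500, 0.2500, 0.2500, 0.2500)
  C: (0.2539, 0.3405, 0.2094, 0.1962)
B > C > A

Key insight: Entropy is maximized by uniform distributions and minimized by concentrated distributions.

- Uniform distributions have maximum entropy log₂(4) = 2.0000 bits
- The more "peaked" or concentrated a distribution, the lower its entropy

Entropies:
  H(A) = 0.8998 bits
  H(B) = 2.0000 bits
  H(C) = 1.9647 bits

Ranking: B > C > A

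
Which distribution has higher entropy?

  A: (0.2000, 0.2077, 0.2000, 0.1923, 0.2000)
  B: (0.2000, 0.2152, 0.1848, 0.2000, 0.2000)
A

Both distributions are close to uniform, making this a harder comparison.

H(A) = 2.3215 bits
H(B) = 2.3203 bits

The distribution closer to uniform has higher entropy.
Answer: A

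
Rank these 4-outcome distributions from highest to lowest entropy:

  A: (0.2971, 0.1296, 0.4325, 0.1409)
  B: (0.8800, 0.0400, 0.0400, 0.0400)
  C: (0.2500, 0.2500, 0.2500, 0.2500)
C > A > B

Key insight: Entropy is maximized by uniform distributions and minimized by concentrated distributions.

- Uniform distributions have maximum entropy log₂(4) = 2.0000 bits
- The more "peaked" or concentrated a distribution, the lower its entropy

Entropies:
  H(A) = 1.8235 bits
  H(B) = 0.7196 bits
  H(C) = 2.0000 bits

Ranking: C > A > B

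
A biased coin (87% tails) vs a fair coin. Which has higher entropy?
Fair coin

The fair coin is uniform (p=0.5), maximizing binary entropy at 1 bit. The biased coin has H(0.87) ≈ 0.557 bits — its outcome is more predictable, so its entropy is lower.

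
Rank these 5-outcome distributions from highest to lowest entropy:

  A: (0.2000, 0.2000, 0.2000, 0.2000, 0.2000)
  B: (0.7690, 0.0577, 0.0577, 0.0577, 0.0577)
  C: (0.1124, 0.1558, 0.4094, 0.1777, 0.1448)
A > C > B

Key insight: Entropy is maximized by uniform distributions and minimized by concentrated distributions.

- Uniform distributions have maximum entropy log₂(5) = 2.3219 bits
- The more "peaked" or concentrated a distribution, the lower its entropy

Entropies:
  H(A) = 2.3219 bits
  H(B) = 1.2418 bits
  H(C) = 2.1463 bits

Ranking: A > C > B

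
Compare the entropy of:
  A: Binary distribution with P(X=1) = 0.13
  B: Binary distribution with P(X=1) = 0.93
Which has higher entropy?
A

For binary distributions, entropy is maximized at p=0.5 and decreases as p moves toward 0 or 1.

H(A) = H(0.13) = 0.5574 bits
H(B) = H(0.93) = 0.3659 bits

Distribution A (p=0.13) is closer to uniform (p=0.5), so it has higher entropy.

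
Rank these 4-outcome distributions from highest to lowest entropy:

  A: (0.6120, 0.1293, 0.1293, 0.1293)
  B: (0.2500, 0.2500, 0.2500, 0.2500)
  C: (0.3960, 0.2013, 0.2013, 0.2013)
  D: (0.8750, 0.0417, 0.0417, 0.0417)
B > C > A > D

Key insight: Entropy is maximized by uniform distributions and minimized by concentrated distributions.

Entropies:
  H(A) = 1.5785 bits
  H(B) = 2.0000 bits
  H(C) = 1.9259 bits
  H(D) = 0.7417 bits

Ranking: B > C > A > D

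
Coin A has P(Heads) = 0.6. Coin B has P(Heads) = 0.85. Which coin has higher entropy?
A

For binary distributions, entropy is maximized at p=0.5 and decreases as p moves toward 0 or 1.

H(A) = H(0.6) = 0.9710 bits
H(B) = H(0.85) = 0.6098 bits

Distribution A (p=0.6) is closer to uniform (p=0.5), so it has higher entropy.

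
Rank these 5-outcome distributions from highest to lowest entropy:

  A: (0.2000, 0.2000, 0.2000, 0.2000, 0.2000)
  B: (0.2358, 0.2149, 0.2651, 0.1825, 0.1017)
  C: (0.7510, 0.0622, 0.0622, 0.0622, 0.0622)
A > B > C

Key insight: Entropy is maximized by uniform distributions and minimized by concentrated distributions.

- Uniform distributions have maximum entropy log₂(5) = 2.3219 bits
- The more "peaked" or concentrated a distribution, the lower its entropy

Entropies:
  H(A) = 2.3219 bits
  H(B) = 2.2592 bits
  H(C) = 1.3077 bits

Ranking: A > B > C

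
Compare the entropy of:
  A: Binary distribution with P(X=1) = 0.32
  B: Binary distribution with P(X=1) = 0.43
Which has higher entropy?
B

For binary distributions, entropy is maximized at p=0.5 and decreases as p moves toward 0 or 1.

H(A) = H(0.32) = 0.9044 bits
H(B) = H(0.43) = 0.9858 bits

Distribution B (p=0.43) is closer to uniform (p=0.5), so it has higher entropy.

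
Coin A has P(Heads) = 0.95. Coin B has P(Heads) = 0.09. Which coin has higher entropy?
B

For binary distributions, entropy is maximized at p=0.5 and decreases as p moves toward 0 or 1.

H(A) = H(0.95) = 0.2864 bits
H(B) = H(0.09) = 0.4365 bits

Distribution B (p=0.09) is closer to uniform (p=0.5), so it has higher entropy.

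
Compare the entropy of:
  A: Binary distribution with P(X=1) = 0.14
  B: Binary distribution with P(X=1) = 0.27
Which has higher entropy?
B

For binary distributions, entropy is maximized at p=0.5 and decreases as p moves toward 0 or 1.

H(A) = H(0.14) = 0.5842 bits
H(B) = H(0.27) = 0.8415 bits

Distribution B (p=0.27) is closer to uniform (p=0.5), so it has higher entropy.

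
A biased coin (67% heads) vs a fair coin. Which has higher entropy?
Fair coin

The fair coin is uniform (p=0.5), maximizing binary entropy at 1 bit. The biased coin has H(0.67) ≈ 0.915 bits — its outcome is more predictable, so its entropy is lower.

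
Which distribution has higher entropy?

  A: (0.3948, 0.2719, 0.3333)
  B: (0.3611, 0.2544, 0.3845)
A

Both distributions are close to uniform, making this a harder comparison.

H(A) = 1.5685 bits
H(B) = 1.5633 bits

The distribution closer to uniform has higher entropy.
Answer: A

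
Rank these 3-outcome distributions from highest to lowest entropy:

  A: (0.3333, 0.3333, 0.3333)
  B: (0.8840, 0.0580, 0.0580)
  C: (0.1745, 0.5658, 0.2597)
A > C > B

Key insight: Entropy is maximized by uniform distributions and minimized by concentrated distributions.

- Uniform distributions have maximum entropy log₂(3) = 1.5850 bits
- The more "peaked" or concentrated a distribution, the lower its entropy

Entropies:
  H(A) = 1.5850 bits
  H(B) = 0.6338 bits
  H(C) = 1.4096 bits

Ranking: A > C > B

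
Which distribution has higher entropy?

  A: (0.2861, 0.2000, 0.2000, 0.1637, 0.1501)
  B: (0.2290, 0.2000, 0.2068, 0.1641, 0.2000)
B

Both distributions are close to uniform, making this a harder comparison.

H(A) = 2.2835 bits
H(B) = 2.3139 bits

The distribution closer to uniform has higher entropy.
Answer: B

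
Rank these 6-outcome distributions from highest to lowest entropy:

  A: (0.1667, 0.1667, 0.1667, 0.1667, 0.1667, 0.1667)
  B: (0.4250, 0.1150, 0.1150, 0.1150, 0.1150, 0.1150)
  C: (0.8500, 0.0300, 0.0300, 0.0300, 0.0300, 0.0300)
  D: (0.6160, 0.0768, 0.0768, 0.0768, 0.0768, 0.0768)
A > B > D > C

Key insight: Entropy is maximized by uniform distributions and minimized by concentrated distributions.

Entropies:
  H(A) = 2.5850 bits
  H(B) = 2.3188 bits
  H(C) = 0.9581 bits
  H(D) = 1.8524 bits

Ranking: A > B > D > C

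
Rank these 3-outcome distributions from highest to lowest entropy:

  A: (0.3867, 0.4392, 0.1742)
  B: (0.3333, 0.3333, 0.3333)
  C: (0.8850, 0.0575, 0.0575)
B > A > C

Key insight: Entropy is maximized by uniform distributions and minimized by concentrated distributions.

- Uniform distributions have maximum entropy log₂(3) = 1.5850 bits
- The more "peaked" or concentrated a distribution, the lower its entropy

Entropies:
  H(A) = 1.4906 bits
  H(B) = 1.5850 bits
  H(C) = 0.6298 bits

Ranking: B > A > C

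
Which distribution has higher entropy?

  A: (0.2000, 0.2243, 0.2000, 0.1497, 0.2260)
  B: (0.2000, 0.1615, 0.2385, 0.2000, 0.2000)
B

Both distributions are close to uniform, making this a harder comparison.

H(A) = 2.3075 bits
H(B) = 2.3112 bits

The distribution closer to uniform has higher entropy.
Answer: B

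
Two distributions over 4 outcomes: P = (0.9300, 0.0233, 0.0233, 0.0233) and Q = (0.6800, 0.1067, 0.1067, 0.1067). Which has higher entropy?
Q

P is highly concentrated on one outcome (93%), making it nearly deterministic. Q spreads its mass more evenly (max 68%). The more spread-out distribution has higher entropy: H(P) ≈ 0.477 bits, H(Q) ≈ 1.412 bits.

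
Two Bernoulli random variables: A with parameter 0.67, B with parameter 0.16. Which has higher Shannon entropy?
A

For binary distributions, entropy is maximized at p=0.5 and decreases as p moves toward 0 or 1.

H(A) = H(0.67) = 0.9149 bits
H(B) = H(0.16) = 0.6343 bits

Distribution A (p=0.67) is closer to uniform (p=0.5), so it has higher entropy.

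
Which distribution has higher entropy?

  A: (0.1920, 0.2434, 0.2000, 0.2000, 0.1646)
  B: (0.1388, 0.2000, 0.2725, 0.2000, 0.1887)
A

Both distributions are close to uniform, making this a harder comparison.

H(A) = 2.3105 bits
H(B) = 2.2893 bits

The distribution closer to uniform has higher entropy.
Answer: A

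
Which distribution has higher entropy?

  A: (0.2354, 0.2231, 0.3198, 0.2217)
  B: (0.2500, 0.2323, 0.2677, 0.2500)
B

Both distributions are close to uniform, making this a harder comparison.

H(A) = 1.9819 bits
H(B) = 1.9982 bits

The distribution closer to uniform has higher entropy.
Answer: B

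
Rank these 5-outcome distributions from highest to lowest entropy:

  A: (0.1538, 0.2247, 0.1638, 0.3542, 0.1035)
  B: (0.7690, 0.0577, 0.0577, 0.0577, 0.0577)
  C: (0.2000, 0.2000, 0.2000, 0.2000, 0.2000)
C > A > B

Key insight: Entropy is maximized by uniform distributions and minimized by concentrated distributions.

- Uniform distributions have maximum entropy log₂(5) = 2.3219 bits
- The more "peaked" or concentrated a distribution, the lower its entropy

Entropies:
  H(A) = 2.1959 bits
  H(B) = 1.2418 bits
  H(C) = 2.3219 bits

Ranking: C > A > B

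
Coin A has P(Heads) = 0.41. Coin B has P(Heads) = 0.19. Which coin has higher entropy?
A

For binary distributions, entropy is maximized at p=0.5 and decreases as p moves toward 0 or 1.

H(A) = H(0.41) = 0.9765 bits
H(B) = H(0.19) = 0.7015 bits

Distribution A (p=0.41) is closer to uniform (p=0.5), so it has higher entropy.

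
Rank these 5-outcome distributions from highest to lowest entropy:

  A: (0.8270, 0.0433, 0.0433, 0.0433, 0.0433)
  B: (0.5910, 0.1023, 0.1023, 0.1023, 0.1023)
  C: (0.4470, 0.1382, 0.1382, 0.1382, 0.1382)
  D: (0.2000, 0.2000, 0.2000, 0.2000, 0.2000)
D > C > B > A

Key insight: Entropy is maximized by uniform distributions and minimized by concentrated distributions.

Entropies:
  H(A) = 1.0105 bits
  H(B) = 1.7940 bits
  H(C) = 2.0979 bits
  H(D) = 2.3219 bits

Ranking: D > C > B > A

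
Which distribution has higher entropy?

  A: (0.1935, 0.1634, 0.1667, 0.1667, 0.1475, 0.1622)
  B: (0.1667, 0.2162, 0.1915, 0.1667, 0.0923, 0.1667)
A

Both distributions are close to uniform, making this a harder comparison.

H(A) = 2.5802 bits
H(B) = 2.5441 bits

The distribution closer to uniform has higher entropy.
Answer: A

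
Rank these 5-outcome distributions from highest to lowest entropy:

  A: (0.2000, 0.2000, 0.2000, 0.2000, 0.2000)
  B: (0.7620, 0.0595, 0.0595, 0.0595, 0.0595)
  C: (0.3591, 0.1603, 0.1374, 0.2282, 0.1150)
A > C > B

Key insight: Entropy is maximized by uniform distributions and minimized by concentrated distributions.

- Uniform distributions have maximum entropy log₂(5) = 2.3219 bits
- The more "peaked" or concentrated a distribution, the lower its entropy

Entropies:
  H(A) = 2.3219 bits
  H(B) = 1.2677 bits
  H(C) = 2.1927 bits

Ranking: A > C > B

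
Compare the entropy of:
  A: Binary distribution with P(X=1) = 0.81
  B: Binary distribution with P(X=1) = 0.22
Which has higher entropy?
B

For binary distributions, entropy is maximized at p=0.5 and decreases as p moves toward 0 or 1.

H(A) = H(0.81) = 0.7015 bits
H(B) = H(0.22) = 0.7602 bits

Distribution B (p=0.22) is closer to uniform (p=0.5), so it has higher entropy.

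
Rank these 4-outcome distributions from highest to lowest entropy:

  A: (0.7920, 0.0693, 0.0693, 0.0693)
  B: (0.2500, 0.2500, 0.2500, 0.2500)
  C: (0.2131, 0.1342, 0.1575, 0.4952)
B > C > A

Key insight: Entropy is maximized by uniform distributions and minimized by concentrated distributions.

- Uniform distributions have maximum entropy log₂(4) = 2.0000 bits
- The more "peaked" or concentrated a distribution, the lower its entropy

Entropies:
  H(A) = 1.0673 bits
  H(B) = 2.0000 bits
  H(C) = 1.7862 bits

Ranking: B > C > A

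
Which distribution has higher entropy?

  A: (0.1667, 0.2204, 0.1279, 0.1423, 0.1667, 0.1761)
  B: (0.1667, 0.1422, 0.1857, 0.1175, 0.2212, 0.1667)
A

Both distributions are close to uniform, making this a harder comparison.

H(A) = 2.5635 bits
H(B) = 2.5574 bits

The distribution closer to uniform has higher entropy.
Answer: A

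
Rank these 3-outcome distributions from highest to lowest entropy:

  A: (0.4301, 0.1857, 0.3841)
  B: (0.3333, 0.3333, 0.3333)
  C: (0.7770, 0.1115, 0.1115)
B > A > C

Key insight: Entropy is maximized by uniform distributions and minimized by concentrated distributions.

- Uniform distributions have maximum entropy log₂(3) = 1.5850 bits
- The more "peaked" or concentrated a distribution, the lower its entropy

Entropies:
  H(A) = 1.5048 bits
  H(B) = 1.5850 bits
  H(C) = 0.9886 bits

Ranking: B > A > C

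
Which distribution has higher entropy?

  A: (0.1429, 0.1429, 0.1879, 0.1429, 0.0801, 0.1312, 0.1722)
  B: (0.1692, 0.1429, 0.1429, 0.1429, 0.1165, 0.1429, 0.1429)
B

Both distributions are close to uniform, making this a harder comparison.

H(A) = 2.7696 bits
H(B) = 2.8003 bits

The distribution closer to uniform has higher entropy.
Answer: B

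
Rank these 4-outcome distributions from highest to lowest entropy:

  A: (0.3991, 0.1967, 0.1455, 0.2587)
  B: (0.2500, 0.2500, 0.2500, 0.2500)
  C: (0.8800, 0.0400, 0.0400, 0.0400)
B > A > C

Key insight: Entropy is maximized by uniform distributions and minimized by concentrated distributions.

- Uniform distributions have maximum entropy log₂(4) = 2.0000 bits
- The more "peaked" or concentrated a distribution, the lower its entropy

Entropies:
  H(A) = 1.8996 bits
  H(B) = 2.0000 bits
  H(C) = 0.7196 bits

Ranking: B > A > C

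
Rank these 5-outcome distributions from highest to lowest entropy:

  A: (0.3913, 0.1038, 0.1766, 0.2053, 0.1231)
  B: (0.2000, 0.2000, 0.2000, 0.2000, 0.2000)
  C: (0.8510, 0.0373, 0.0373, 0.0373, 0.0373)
B > A > C

Key insight: Entropy is maximized by uniform distributions and minimized by concentrated distributions.

- Uniform distributions have maximum entropy log₂(5) = 2.3219 bits
- The more "peaked" or concentrated a distribution, the lower its entropy

Entropies:
  H(A) = 2.1516 bits
  H(B) = 2.3219 bits
  H(C) = 0.9053 bits

Ranking: B > A > C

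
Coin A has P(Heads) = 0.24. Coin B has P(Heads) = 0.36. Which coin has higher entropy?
B

For binary distributions, entropy is maximized at p=0.5 and decreases as p moves toward 0 or 1.

H(A) = H(0.24) = 0.7950 bits
H(B) = H(0.36) = 0.9427 bits

Distribution B (p=0.36) is closer to uniform (p=0.5), so it has higher entropy.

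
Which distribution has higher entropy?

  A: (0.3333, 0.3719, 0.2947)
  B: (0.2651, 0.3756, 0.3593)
A

Both distributions are close to uniform, making this a harder comparison.

H(A) = 1.5785 bits
H(B) = 1.5690 bits

The distribution closer to uniform has higher entropy.
Answer: A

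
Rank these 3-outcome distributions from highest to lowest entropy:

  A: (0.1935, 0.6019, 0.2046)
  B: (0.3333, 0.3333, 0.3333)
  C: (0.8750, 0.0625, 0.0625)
B > A > C

Key insight: Entropy is maximized by uniform distributions and minimized by concentrated distributions.

- Uniform distributions have maximum entropy log₂(3) = 1.5850 bits
- The more "peaked" or concentrated a distribution, the lower its entropy

Entropies:
  H(A) = 1.3677 bits
  H(B) = 1.5850 bits
  H(C) = 0.6686 bits

Ranking: B > A > C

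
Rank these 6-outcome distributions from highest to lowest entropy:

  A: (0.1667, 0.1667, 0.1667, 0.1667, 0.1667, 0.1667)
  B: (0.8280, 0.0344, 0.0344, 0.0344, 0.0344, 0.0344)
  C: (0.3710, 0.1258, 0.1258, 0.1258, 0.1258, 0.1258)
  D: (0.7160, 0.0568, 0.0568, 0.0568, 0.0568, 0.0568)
A > C > D > B

Key insight: Entropy is maximized by uniform distributions and minimized by concentrated distributions.

Entropies:
  H(A) = 2.5850 bits
  H(B) = 1.0616 bits
  H(C) = 2.4119 bits
  H(D) = 1.5203 bits

Ranking: A > C > D > B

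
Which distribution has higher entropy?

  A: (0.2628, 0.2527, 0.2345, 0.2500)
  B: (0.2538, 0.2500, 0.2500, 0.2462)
B

Both distributions are close to uniform, making this a harder comparison.

H(A) = 1.9988 bits
H(B) = 1.9999 bits

The distribution closer to uniform has higher entropy.
Answer: B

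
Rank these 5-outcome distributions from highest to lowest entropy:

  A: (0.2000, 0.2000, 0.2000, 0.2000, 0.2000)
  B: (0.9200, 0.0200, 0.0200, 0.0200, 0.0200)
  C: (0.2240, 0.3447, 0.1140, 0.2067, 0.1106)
A > C > B

Key insight: Entropy is maximized by uniform distributions and minimized by concentrated distributions.

- Uniform distributions have maximum entropy log₂(5) = 2.3219 bits
- The more "peaked" or concentrated a distribution, the lower its entropy

Entropies:
  H(A) = 2.3219 bits
  H(B) = 0.5622 bits
  H(C) = 2.1918 bits

Ranking: A > C > B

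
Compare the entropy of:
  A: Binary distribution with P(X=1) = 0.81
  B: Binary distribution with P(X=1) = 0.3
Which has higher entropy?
B

For binary distributions, entropy is maximized at p=0.5 and decreases as p moves toward 0 or 1.

H(A) = H(0.81) = 0.7015 bits
H(B) = H(0.3) = 0.8813 bits

Distribution B (p=0.3) is closer to uniform (p=0.5), so it has higher entropy.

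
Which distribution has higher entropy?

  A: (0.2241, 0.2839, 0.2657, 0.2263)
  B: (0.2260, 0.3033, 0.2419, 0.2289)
A

Both distributions are close to uniform, making this a harder comparison.

H(A) = 1.9924 bits
H(B) = 1.9891 bits

The distribution closer to uniform has higher entropy.
Answer: A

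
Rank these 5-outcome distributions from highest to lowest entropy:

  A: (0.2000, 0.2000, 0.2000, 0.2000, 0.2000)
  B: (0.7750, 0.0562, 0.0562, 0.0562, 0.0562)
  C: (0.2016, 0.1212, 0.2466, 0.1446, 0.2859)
A > C > B

Key insight: Entropy is maximized by uniform distributions and minimized by concentrated distributions.

- Uniform distributions have maximum entropy log₂(5) = 2.3219 bits
- The more "peaked" or concentrated a distribution, the lower its entropy

Entropies:
  H(A) = 2.3219 bits
  H(B) = 1.2192 bits
  H(C) = 2.2528 bits

Ranking: A > C > B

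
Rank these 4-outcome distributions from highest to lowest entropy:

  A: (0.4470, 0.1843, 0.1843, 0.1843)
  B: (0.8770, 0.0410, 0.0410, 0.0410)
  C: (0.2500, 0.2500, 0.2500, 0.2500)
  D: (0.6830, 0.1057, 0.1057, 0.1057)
C > A > D > B

Key insight: Entropy is maximized by uniform distributions and minimized by concentrated distributions.

Entropies:
  H(A) = 1.8684 bits
  H(B) = 0.7329 bits
  H(C) = 2.0000 bits
  H(D) = 1.4035 bits

Ranking: C > A > D > B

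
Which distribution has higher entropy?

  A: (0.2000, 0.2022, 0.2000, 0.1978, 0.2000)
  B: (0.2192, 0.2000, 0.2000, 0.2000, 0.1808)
A

Both distributions are close to uniform, making this a harder comparison.

H(A) = 2.3219 bits
H(B) = 2.3193 bits

The distribution closer to uniform has higher entropy.
Answer: A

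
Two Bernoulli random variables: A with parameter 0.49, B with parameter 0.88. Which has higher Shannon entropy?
A

For binary distributions, entropy is maximized at p=0.5 and decreases as p moves toward 0 or 1.

H(A) = H(0.49) = 0.9997 bits
H(B) = H(0.88) = 0.5294 bits

Distribution A (p=0.49) is closer to uniform (p=0.5), so it has higher entropy.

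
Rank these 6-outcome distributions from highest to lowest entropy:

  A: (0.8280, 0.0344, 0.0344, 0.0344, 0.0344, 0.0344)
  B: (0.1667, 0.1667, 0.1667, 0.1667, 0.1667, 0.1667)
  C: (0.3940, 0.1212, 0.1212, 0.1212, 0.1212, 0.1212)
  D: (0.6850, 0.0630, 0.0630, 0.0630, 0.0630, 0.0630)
B > C > D > A

Key insight: Entropy is maximized by uniform distributions and minimized by concentrated distributions.

Entropies:
  H(A) = 1.0616 bits
  H(B) = 2.5850 bits
  H(C) = 2.3744 bits
  H(D) = 1.6303 bits

Ranking: B > C > D > A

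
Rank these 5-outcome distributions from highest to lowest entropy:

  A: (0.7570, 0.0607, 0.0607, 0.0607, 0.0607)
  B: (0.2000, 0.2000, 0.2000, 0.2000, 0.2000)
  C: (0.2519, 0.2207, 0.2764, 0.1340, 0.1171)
B > C > A

Key insight: Entropy is maximized by uniform distributions and minimized by concentrated distributions.

- Uniform distributions have maximum entropy log₂(5) = 2.3219 bits
- The more "peaked" or concentrated a distribution, the lower its entropy

Entropies:
  H(A) = 1.2860 bits
  H(B) = 2.3219 bits
  H(C) = 2.2457 bits

Ranking: B > C > A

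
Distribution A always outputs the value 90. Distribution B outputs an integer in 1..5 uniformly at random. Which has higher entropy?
B

A is deterministic, so H(A) = 0. B is uniform over 5 outcomes, so H(B) = log₂(5) = 2.322 bits. Any distribution with genuine randomness has higher entropy than a deterministic one.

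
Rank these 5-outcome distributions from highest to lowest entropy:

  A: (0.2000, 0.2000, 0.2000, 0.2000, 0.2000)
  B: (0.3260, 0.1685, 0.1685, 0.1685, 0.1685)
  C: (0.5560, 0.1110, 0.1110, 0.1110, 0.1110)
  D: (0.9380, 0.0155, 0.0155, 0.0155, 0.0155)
A > B > C > D

Key insight: Entropy is maximized by uniform distributions and minimized by concentrated distributions.

Entropies:
  H(A) = 2.3219 bits
  H(B) = 2.2588 bits
  H(C) = 1.8789 bits
  H(D) = 0.4593 bits

Ranking: A > B > C > D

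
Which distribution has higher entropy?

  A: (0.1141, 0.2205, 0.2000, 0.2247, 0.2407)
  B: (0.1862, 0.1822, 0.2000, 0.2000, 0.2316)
B

Both distributions are close to uniform, making this a harder comparison.

H(A) = 2.2812 bits
H(B) = 2.3166 bits

The distribution closer to uniform has higher entropy.
Answer: B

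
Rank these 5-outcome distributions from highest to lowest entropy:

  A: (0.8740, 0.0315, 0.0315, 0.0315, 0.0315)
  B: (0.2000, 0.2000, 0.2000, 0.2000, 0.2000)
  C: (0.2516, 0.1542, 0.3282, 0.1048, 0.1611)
B > C > A

Key insight: Entropy is maximized by uniform distributions and minimized by concentrated distributions.

- Uniform distributions have maximum entropy log₂(5) = 2.3219 bits
- The more "peaked" or concentrated a distribution, the lower its entropy

Entropies:
  H(A) = 0.7984 bits
  H(B) = 2.3219 bits
  H(C) = 2.2098 bits

Ranking: B > C > A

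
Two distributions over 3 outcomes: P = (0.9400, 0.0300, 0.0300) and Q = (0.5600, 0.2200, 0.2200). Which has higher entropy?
Q

P is highly concentrated on one outcome (94%), making it nearly deterministic. Q spreads its mass more evenly (max 56%). The more spread-out distribution has higher entropy: H(P) ≈ 0.387 bits, H(Q) ≈ 1.430 bits.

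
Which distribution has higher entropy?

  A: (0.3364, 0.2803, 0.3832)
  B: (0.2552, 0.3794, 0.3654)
A

Both distributions are close to uniform, making this a harder comparison.

H(A) = 1.5734 bits
H(B) = 1.5640 bits

The distribution closer to uniform has higher entropy.
Answer: A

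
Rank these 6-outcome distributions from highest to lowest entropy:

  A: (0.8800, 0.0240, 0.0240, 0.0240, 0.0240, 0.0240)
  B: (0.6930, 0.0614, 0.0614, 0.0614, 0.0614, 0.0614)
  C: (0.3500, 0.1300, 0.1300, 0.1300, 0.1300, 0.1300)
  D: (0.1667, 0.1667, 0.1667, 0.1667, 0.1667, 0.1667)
D > C > B > A

Key insight: Entropy is maximized by uniform distributions and minimized by concentrated distributions.

Entropies:
  H(A) = 0.8080 bits
  H(B) = 1.6025 bits
  H(C) = 2.4433 bits
  H(D) = 2.5850 bits

Ranking: D > C > B > A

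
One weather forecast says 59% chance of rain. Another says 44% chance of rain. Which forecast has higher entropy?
44% forecast

Treat each forecast as a Bernoulli distribution. Binary entropy is maximized at p=0.5 and falls off symmetrically toward 0 or 1. The 44% forecast is closer to 50%, so it is more uncertain. H(59%) ≈ 0.977 bits, H(44%) ≈ 0.990 bits.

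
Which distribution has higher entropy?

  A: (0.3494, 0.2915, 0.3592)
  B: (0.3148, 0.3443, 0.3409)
B

Both distributions are close to uniform, making this a harder comparison.

H(A) = 1.5790 bits
H(B) = 1.5838 bits

The distribution closer to uniform has higher entropy.
Answer: B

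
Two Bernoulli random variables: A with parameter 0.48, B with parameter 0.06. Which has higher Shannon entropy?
A

For binary distributions, entropy is maximized at p=0.5 and decreases as p moves toward 0 or 1.

H(A) = H(0.48) = 0.9988 bits
H(B) = H(0.06) = 0.3274 bits

Distribution A (p=0.48) is closer to uniform (p=0.5), so it has higher entropy.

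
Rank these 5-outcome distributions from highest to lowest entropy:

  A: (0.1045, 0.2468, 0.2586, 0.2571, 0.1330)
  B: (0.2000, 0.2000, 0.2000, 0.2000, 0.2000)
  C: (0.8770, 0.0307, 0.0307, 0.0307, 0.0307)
B > A > C

Key insight: Entropy is maximized by uniform distributions and minimized by concentrated distributions.

- Uniform distributions have maximum entropy log₂(5) = 2.3219 bits
- The more "peaked" or concentrated a distribution, the lower its entropy

Entropies:
  H(A) = 2.2342 bits
  H(B) = 2.3219 bits
  H(C) = 0.7839 bits

Ranking: B > A > C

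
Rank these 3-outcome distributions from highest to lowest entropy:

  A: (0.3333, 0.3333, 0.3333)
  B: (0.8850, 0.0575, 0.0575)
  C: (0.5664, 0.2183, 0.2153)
A > C > B

Key insight: Entropy is maximized by uniform distributions and minimized by concentrated distributions.

- Uniform distributions have maximum entropy log₂(3) = 1.5850 bits
- The more "peaked" or concentrated a distribution, the lower its entropy

Entropies:
  H(A) = 1.5850 bits
  H(B) = 0.6298 bits
  H(C) = 1.4208 bits

Ranking: A > C > B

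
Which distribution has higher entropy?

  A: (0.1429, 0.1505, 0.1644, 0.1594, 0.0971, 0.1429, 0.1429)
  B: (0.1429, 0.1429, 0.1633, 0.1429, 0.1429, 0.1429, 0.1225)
B

Both distributions are close to uniform, making this a harder comparison.

H(A) = 2.7916 bits
H(B) = 2.8031 bits

The distribution closer to uniform has higher entropy.
Answer: B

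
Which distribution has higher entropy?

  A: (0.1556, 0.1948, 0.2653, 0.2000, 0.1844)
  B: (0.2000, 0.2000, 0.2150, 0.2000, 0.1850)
B

Both distributions are close to uniform, making this a harder comparison.

H(A) = 2.2993 bits
H(B) = 2.3203 bits

The distribution closer to uniform has higher entropy.
Answer: B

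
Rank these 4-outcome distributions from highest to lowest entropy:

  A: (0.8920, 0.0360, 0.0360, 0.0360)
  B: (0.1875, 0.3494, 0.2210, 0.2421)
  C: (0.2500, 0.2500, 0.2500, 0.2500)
C > B > A

Key insight: Entropy is maximized by uniform distributions and minimized by concentrated distributions.

- Uniform distributions have maximum entropy log₂(4) = 2.0000 bits
- The more "peaked" or concentrated a distribution, the lower its entropy

Entropies:
  H(A) = 0.6650 bits
  H(B) = 1.9596 bits
  H(C) = 2.0000 bits

Ranking: C > B > A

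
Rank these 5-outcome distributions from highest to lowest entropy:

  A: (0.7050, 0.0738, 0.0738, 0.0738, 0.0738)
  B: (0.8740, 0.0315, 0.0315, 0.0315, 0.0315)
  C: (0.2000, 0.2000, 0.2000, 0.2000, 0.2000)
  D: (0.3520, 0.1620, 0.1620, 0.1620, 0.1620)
C > D > A > B

Key insight: Entropy is maximized by uniform distributions and minimized by concentrated distributions.

Entropies:
  H(A) = 1.4651 bits
  H(B) = 0.7984 bits
  H(C) = 2.3219 bits
  H(D) = 2.2318 bits

Ranking: C > D > A > B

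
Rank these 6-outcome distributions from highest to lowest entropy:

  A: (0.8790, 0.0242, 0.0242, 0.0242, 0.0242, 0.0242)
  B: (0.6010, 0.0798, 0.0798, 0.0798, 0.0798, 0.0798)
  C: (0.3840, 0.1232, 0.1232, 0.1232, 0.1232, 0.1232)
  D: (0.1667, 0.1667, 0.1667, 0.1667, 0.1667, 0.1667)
D > C > B > A

Key insight: Entropy is maximized by uniform distributions and minimized by concentrated distributions.

Entropies:
  H(A) = 0.8132 bits
  H(B) = 1.8968 bits
  H(C) = 2.3911 bits
  H(D) = 2.5850 bits

Ranking: D > C > B > A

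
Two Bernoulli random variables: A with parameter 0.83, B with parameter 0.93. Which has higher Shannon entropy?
A

For binary distributions, entropy is maximized at p=0.5 and decreases as p moves toward 0 or 1.

H(A) = H(0.83) = 0.6577 bits
H(B) = H(0.93) = 0.3659 bits

Distribution A (p=0.83) is closer to uniform (p=0.5), so it has higher entropy.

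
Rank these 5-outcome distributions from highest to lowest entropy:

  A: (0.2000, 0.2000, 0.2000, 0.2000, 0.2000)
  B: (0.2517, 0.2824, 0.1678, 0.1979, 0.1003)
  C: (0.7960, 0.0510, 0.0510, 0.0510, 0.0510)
A > B > C

Key insight: Entropy is maximized by uniform distributions and minimized by concentrated distributions.

- Uniform distributions have maximum entropy log₂(5) = 2.3219 bits
- The more "peaked" or concentrated a distribution, the lower its entropy

Entropies:
  H(A) = 2.3219 bits
  H(B) = 2.2434 bits
  H(C) = 1.1379 bits

Ranking: A > B > C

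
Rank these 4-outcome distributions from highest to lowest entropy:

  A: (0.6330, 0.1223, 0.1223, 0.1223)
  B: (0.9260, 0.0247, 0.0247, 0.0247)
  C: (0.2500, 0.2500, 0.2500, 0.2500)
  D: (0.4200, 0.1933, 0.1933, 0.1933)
C > D > A > B

Key insight: Entropy is maximized by uniform distributions and minimized by concentrated distributions.

Entropies:
  H(A) = 1.5300 bits
  H(B) = 0.4980 bits
  H(C) = 2.0000 bits
  H(D) = 1.9007 bits

Ranking: C > D > A > B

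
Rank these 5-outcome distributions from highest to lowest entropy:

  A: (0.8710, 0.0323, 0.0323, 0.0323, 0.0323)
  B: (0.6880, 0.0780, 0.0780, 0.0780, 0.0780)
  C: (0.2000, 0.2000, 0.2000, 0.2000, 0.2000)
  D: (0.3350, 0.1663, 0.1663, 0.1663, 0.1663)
C > D > B > A

Key insight: Entropy is maximized by uniform distributions and minimized by concentrated distributions.

Entropies:
  H(A) = 0.8127 bits
  H(B) = 1.5195 bits
  H(C) = 2.3219 bits
  H(D) = 2.2500 bits

Ranking: C > D > B > A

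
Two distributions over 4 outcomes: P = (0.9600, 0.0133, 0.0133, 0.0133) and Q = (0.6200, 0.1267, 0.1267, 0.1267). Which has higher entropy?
Q

P is highly concentrated on one outcome (96%), making it nearly deterministic. Q spreads its mass more evenly (max 62%). The more spread-out distribution has higher entropy: H(P) ≈ 0.306 bits, H(Q) ≈ 1.560 bits.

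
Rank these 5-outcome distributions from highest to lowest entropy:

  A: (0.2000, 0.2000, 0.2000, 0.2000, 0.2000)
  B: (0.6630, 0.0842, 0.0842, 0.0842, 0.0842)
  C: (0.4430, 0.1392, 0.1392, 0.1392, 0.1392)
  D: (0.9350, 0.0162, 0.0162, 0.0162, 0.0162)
A > C > B > D

Key insight: Entropy is maximized by uniform distributions and minimized by concentrated distributions.

Entropies:
  H(A) = 2.3219 bits
  H(B) = 1.5959 bits
  H(C) = 2.1046 bits
  H(D) = 0.4770 bits

Ranking: A > C > B > D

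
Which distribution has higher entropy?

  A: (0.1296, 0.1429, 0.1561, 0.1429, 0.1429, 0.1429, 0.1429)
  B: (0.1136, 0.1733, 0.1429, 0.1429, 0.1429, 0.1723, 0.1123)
A

Both distributions are close to uniform, making this a harder comparison.

H(A) = 2.8056 bits
H(B) = 2.7891 bits

The distribution closer to uniform has higher entropy.
Answer: A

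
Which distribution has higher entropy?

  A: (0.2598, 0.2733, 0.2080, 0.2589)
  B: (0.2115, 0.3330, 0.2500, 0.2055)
A

Both distributions are close to uniform, making this a harder comparison.

H(A) = 1.9926 bits
H(B) = 1.9714 bits

The distribution closer to uniform has higher entropy.
Answer: A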